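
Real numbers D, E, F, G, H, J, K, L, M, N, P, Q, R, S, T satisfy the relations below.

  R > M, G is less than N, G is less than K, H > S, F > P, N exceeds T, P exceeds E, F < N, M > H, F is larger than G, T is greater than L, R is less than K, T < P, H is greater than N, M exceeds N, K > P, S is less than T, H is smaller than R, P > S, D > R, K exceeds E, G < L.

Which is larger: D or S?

D

S < T and T < P give S < P.
With P < F: S < T < P < F.
With F < N: S < T < P < F < N.
With N < H: S < T < P < F < N < H.
Then H < M extends the chain to M.
Then M < R extends the chain to R.
With R < D: S < T < P < F < N < H < M < R < D.
So S < D; D is the larger of the two.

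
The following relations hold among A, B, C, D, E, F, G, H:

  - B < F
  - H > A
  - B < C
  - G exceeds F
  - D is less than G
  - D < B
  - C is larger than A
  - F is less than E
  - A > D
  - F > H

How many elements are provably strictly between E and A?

Chaining upward from A reaches: H, F, C, G.
Chaining downward from E reaches: D, H, B, F.
Strictly between A and E are those in both lists: H, F — 2 elements.

2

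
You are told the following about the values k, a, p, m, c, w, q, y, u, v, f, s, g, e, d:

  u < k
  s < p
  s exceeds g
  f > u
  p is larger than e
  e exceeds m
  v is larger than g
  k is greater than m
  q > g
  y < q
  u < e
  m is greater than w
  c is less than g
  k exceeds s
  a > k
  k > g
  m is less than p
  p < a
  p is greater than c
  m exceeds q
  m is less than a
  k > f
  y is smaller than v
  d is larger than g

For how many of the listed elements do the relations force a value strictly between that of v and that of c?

1

The relations place c below v. An element lies strictly between them when it is forced above c and also forced below v.
Above c: {g, q, d, m, s, e, k, p, a}. Below v: {y, g}.
Intersection: {g} — 1.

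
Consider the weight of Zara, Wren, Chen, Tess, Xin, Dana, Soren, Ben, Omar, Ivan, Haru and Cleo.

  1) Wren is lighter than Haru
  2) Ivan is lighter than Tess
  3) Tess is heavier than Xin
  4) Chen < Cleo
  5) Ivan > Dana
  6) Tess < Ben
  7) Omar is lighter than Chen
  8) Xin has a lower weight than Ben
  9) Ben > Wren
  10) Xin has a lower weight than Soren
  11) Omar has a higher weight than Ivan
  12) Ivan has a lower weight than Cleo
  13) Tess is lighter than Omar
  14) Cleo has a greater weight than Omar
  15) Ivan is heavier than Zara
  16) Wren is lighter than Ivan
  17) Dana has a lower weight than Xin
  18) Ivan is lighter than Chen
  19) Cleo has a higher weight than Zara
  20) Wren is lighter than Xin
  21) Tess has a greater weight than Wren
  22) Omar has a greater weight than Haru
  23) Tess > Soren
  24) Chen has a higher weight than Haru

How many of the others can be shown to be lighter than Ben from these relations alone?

Directly below Ben: Wren, Xin, Tess.
One step further: Dana, Soren, Ivan (6 so far).
One step further: Zara (7 so far).
No other element is forced below Ben by the given relations, so the count is 7.

7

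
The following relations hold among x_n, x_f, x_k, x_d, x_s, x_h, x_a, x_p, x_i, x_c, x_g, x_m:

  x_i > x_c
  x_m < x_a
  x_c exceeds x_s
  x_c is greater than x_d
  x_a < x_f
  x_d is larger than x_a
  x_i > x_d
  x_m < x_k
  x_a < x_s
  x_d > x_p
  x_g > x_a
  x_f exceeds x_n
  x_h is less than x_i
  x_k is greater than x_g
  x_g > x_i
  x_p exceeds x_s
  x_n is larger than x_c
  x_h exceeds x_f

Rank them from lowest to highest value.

Nothing is placed below x_m, so it is least; from there x_m < x_a; x_a < x_s; x_s < x_p; x_p < x_d; x_d < x_c; x_c < x_n; x_n < x_f; x_f < x_h; x_h < x_i; x_i < x_g; x_g < x_k, each given directly.

x_m < x_a < x_s < x_p < x_d < x_c < x_n < x_f < x_h < x_i < x_g < x_k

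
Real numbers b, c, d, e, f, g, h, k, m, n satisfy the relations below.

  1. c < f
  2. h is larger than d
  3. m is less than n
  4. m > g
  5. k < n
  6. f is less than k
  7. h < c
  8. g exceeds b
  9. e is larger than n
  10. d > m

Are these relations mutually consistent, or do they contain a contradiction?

consistent

Every relation is compatible with b < g < m < d < h < c < f < k < n < e; the set is consistent.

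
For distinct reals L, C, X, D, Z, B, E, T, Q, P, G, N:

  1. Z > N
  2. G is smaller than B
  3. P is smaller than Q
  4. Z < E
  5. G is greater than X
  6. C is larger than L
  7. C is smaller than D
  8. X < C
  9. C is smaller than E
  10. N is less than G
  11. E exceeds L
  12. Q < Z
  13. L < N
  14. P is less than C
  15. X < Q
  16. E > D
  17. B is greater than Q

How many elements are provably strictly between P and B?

The relations place P below B. An element lies strictly between them when it is forced above P and also forced below B.
Above P: {C, Q, D, Z, E}. Below B: {L, X, Q, N, G}.
Intersection: {Q} — 1.

1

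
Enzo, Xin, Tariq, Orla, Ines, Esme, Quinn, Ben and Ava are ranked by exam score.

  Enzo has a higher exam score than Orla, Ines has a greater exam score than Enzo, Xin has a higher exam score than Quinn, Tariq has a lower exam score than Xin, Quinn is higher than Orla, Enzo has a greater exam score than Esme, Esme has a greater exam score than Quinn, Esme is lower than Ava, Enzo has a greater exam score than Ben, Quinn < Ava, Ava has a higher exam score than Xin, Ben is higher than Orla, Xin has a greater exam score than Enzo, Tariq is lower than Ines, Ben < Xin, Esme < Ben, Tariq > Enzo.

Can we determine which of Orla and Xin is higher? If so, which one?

Orla < Quinn and Quinn < Esme give Orla < Esme.
With Esme < Ben: Orla < Quinn < Esme < Ben.
Then Ben < Enzo extends the chain to Enzo.
Then Enzo < Tariq extends the chain to Tariq.
With Tariq < Xin: Orla < Quinn < Esme < Ben < Enzo < Tariq < Xin.
So Xin is higher.

Xin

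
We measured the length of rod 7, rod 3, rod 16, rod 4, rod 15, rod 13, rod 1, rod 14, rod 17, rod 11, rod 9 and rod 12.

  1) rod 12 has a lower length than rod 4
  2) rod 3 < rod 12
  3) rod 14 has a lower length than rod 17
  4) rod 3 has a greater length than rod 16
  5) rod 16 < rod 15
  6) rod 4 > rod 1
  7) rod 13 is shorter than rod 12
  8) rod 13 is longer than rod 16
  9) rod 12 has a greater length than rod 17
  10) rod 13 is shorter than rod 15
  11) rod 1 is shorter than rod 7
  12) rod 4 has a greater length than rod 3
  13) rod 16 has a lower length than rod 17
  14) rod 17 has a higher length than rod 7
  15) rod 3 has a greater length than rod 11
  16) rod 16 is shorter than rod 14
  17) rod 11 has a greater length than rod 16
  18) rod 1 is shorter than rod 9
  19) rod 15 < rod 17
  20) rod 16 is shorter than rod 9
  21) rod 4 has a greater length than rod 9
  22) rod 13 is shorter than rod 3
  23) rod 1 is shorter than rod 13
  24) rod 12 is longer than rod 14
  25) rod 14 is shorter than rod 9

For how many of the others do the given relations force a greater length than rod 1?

The elements the relations force above rod 1 are rod 13, rod 15, rod 7, rod 3, rod 17, rod 9, rod 12, rod 4 — no chain reaches any other.
That is 8.

8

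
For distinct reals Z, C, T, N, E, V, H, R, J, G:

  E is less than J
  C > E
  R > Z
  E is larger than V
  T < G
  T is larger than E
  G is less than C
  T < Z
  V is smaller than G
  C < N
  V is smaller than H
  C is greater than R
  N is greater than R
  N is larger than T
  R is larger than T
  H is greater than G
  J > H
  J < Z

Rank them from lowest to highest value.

Each adjacent pair is fixed by a given relation: V < E; E < T; T < G; G < H; H < J; J < Z; Z < R; R < C; C < N. Chaining them end to end gives the full order.

V < E < T < G < H < J < Z < R < C < N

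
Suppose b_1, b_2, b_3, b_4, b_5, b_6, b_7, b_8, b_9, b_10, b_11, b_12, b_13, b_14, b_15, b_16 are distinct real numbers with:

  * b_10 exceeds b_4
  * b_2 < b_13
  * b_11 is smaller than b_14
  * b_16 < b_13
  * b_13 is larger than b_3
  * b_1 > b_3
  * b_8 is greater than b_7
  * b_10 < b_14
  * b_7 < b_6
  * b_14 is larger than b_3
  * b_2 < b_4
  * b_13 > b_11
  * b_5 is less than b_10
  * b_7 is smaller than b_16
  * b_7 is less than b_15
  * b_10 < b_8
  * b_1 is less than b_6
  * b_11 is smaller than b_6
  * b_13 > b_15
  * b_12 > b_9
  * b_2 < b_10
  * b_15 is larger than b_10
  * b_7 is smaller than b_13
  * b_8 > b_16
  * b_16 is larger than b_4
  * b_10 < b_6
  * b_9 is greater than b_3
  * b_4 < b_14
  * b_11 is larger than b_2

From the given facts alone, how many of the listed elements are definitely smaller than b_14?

From b_14 the given relations immediately reach b_3, b_11, b_4, b_10.
From those, b_2, b_5 — 6 in total.
No other element is forced below b_14 by the given relations, so the count is 6.

6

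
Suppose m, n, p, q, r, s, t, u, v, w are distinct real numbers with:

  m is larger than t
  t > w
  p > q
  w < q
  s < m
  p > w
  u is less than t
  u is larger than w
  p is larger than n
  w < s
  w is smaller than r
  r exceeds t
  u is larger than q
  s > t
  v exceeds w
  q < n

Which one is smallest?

Chaining upward from w: directly above it, q, u, v, t, p, s, r; then n, m.
That covers every other element, and nothing is given below w, so w is the smallest.

w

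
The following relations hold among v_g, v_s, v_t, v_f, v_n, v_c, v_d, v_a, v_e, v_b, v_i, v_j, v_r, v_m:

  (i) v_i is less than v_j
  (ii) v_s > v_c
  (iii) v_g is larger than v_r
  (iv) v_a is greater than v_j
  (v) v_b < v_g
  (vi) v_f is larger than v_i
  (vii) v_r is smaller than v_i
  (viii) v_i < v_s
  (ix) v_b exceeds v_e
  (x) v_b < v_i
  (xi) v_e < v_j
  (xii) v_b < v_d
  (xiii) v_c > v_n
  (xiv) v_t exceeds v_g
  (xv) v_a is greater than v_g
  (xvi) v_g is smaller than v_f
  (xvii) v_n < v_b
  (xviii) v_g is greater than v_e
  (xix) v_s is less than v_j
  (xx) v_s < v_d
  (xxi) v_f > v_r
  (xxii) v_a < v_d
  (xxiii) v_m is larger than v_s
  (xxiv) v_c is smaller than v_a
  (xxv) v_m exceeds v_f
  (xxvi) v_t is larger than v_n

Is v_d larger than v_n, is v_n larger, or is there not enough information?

v_n < v_c < v_s < v_j < v_a < v_d, by transitivity through v_c, v_s, v_j, v_a.
So v_d is larger.

v_d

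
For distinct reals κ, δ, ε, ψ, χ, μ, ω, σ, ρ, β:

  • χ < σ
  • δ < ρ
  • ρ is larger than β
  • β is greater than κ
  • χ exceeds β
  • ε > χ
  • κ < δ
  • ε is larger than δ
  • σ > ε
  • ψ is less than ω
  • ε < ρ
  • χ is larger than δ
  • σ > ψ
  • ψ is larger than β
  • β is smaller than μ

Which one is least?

κ

β is not least since κ < β; ψ is not least since β < ψ; μ is not least since β < μ; δ is not least since κ < δ; χ is not least since β < χ; ε is not least since δ < ε; ρ is not least since β < ρ; σ is not least since χ < σ; ω is not least since ψ < ω.
Only κ has nothing below it, so κ is the least.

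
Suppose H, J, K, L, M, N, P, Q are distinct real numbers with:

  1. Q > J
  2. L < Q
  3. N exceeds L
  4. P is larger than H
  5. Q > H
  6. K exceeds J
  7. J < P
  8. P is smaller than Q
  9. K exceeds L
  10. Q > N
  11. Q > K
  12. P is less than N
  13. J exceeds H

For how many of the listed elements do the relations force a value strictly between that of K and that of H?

Chaining upward from H reaches: J, P, N, Q.
Chaining downward from K reaches: L, J.
Strictly between H and K are those in both lists: J — 1 element.

1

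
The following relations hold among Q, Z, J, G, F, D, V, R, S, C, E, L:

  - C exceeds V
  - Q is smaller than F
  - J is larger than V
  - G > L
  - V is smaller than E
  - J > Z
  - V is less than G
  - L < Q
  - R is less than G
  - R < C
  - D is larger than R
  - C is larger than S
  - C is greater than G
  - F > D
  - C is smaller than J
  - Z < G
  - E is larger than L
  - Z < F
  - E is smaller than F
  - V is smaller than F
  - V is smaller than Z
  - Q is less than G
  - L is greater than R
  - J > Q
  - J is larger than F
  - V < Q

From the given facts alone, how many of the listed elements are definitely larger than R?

8

The elements the relations force above R are L, Q, D, G, E, C, F, J — no chain reaches any other.
That is 8.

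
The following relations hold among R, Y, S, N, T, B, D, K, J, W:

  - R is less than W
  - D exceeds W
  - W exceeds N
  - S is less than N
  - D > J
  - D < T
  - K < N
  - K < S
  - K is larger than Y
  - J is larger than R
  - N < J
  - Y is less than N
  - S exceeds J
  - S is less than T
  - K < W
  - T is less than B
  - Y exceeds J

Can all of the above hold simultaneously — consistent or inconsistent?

inconsistent

We have N < J stated directly, yet also J < Y < K < S < N by chaining the others — so J < N. Contradiction.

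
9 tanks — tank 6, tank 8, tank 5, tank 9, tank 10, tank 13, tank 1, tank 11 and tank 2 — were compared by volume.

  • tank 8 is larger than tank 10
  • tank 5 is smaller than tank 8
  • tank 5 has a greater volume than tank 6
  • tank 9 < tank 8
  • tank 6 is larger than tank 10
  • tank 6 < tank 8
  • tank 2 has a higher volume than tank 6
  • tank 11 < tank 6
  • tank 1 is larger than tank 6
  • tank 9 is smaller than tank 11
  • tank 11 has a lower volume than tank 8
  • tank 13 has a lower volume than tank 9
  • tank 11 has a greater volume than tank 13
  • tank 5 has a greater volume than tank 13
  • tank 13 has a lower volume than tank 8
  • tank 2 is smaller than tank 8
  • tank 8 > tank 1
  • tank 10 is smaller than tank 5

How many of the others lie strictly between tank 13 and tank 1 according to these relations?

3

The relations place tank 13 below tank 1. An element lies strictly between them when it is forced above tank 13 and also forced below tank 1.
Above tank 13: {tank 9, tank 11, tank 6, tank 5, tank 2, tank 8}. Below tank 1: {tank 10, tank 9, tank 11, tank 6}.
Intersection: {tank 9, tank 11, tank 6} — 3.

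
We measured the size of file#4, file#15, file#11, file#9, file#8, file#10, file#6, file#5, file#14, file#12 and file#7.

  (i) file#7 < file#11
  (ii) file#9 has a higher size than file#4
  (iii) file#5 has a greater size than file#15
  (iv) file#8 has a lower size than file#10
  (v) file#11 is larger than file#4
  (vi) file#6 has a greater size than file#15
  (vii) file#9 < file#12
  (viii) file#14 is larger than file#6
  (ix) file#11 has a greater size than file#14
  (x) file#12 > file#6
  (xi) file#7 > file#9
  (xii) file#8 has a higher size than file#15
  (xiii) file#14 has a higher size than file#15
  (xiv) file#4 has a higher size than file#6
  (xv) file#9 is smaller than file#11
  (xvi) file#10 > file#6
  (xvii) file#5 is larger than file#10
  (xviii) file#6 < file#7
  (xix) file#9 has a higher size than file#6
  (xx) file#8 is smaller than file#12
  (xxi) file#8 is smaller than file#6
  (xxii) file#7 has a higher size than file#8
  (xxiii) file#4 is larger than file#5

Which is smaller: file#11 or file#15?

file#15 < file#8 and file#8 < file#6 give file#15 < file#6.
With file#6 < file#10: file#15 < file#8 < file#6 < file#10.
With file#10 < file#5: file#15 < file#8 < file#6 < file#10 < file#5.
Then file#5 < file#4 extends the chain to file#4.
With file#4 < file#9: file#15 < file#8 < file#6 < file#10 < file#5 < file#4 < file#9.
Then file#9 < file#7 extends the chain to file#7.
Then file#7 < file#11 extends the chain to file#11.
So file#15 < file#11; file#15 is the smaller of the two.

file#15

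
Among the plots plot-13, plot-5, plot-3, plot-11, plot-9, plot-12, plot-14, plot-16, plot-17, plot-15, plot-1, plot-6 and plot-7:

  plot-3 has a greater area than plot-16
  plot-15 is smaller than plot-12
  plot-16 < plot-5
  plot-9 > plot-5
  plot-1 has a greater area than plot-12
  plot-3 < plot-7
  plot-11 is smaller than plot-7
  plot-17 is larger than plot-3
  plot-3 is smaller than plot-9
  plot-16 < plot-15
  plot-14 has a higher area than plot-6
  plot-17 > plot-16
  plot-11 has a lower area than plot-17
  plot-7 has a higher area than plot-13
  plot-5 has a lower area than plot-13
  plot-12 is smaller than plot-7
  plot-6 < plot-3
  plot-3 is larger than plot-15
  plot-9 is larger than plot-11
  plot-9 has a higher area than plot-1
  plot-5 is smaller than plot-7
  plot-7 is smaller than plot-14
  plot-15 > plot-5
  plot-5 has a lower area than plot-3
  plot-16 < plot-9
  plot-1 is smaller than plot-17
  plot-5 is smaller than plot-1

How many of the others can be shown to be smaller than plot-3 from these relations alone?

4

Directly below plot-3: plot-16, plot-5, plot-6, plot-15.
Nothing else is reachable below plot-3; 4 in all.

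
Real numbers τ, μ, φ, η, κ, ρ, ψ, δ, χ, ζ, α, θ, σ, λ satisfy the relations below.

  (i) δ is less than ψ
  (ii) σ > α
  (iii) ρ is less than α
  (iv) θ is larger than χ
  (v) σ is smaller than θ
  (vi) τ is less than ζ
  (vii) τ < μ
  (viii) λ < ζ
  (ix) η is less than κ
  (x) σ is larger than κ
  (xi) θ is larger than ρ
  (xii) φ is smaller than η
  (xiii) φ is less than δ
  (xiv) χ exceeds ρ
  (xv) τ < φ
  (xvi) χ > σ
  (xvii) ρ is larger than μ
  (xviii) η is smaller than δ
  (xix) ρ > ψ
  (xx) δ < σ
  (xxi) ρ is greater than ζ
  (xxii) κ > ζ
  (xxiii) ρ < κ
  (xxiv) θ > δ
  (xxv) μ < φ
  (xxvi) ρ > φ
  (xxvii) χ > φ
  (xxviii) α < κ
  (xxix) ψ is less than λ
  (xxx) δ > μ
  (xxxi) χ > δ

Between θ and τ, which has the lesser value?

The relevant relations are τ < μ; μ < φ; φ < η; η < δ; δ < ψ; ψ < λ; λ < ζ; ζ < ρ; ρ < α; α < κ; κ < σ; σ < χ; χ < θ.
Together: τ < μ < φ < η < δ < ψ < λ < ζ < ρ < α < κ < σ < χ < θ.
So τ < θ; τ is the smaller of the two.

τ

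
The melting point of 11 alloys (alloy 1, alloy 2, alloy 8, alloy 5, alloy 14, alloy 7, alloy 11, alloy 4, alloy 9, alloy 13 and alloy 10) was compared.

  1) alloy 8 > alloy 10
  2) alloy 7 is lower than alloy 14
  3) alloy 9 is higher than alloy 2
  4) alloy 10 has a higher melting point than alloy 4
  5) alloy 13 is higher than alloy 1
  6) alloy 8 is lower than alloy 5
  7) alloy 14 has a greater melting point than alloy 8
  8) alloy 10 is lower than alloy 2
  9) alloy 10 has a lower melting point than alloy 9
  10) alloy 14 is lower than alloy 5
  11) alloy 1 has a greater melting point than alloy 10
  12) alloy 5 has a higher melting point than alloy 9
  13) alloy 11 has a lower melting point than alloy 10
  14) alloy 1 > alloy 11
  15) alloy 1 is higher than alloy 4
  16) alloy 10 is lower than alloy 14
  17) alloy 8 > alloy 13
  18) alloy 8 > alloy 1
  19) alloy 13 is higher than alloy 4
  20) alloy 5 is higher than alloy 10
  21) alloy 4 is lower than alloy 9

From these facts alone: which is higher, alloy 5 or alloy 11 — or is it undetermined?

alloy 5

Link the given pairs in sequence: alloy 11 < alloy 10; alloy 10 < alloy 1; alloy 1 < alloy 13; alloy 13 < alloy 8; alloy 8 < alloy 14; alloy 14 < alloy 5.
Together: alloy 11 < alloy 10 < alloy 1 < alloy 13 < alloy 8 < alloy 14 < alloy 5.
So alloy 5 is higher.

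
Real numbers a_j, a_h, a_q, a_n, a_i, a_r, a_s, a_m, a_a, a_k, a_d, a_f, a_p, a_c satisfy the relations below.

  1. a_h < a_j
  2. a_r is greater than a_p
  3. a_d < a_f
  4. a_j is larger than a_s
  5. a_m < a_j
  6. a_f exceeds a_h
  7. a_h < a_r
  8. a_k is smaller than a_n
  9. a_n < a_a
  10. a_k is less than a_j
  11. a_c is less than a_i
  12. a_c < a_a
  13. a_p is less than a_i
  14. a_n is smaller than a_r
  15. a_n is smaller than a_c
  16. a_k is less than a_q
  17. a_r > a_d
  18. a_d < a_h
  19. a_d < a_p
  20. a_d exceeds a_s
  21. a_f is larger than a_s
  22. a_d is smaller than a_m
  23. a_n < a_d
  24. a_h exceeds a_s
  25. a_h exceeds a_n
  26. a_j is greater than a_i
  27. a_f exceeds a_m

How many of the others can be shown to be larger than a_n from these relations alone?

10

The elements the relations force above a_n are a_d, a_c, a_h, a_m, a_p, a_f, a_r, a_i, a_a, a_j — no chain reaches any other.
That is 10.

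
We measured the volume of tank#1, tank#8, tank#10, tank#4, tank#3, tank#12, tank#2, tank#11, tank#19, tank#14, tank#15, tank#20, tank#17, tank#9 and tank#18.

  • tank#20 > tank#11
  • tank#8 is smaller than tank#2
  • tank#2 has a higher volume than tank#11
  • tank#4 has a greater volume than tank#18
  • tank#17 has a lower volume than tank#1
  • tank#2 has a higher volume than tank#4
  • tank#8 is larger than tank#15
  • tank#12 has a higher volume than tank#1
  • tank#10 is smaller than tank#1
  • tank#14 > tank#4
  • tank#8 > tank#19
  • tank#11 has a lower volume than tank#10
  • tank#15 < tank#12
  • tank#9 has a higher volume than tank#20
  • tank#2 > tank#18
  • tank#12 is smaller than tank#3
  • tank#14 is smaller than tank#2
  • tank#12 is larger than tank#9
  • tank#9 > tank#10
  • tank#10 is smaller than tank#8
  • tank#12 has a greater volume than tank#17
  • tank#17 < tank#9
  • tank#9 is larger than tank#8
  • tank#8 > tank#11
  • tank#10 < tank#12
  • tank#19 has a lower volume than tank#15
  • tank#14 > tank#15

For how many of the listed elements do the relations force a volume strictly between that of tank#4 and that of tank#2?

Chaining upward from tank#4 reaches: tank#14.
Chaining downward from tank#2 reaches: tank#11, tank#19, tank#18, tank#10, tank#15, tank#8, tank#14.
Strictly between tank#4 and tank#2 are those in both lists: tank#14 — 1 element.

1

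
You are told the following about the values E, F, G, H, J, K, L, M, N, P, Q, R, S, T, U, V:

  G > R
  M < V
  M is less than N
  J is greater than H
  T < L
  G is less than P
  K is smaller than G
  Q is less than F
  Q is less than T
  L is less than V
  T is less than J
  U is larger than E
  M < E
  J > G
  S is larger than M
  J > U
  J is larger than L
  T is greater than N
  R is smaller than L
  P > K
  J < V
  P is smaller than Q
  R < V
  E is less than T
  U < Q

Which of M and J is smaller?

The relevant relations are M < E; E < U; U < Q; Q < T; T < J.
Together: M < E < U < Q < T < J.
So M < J; M is the smaller of the two.

M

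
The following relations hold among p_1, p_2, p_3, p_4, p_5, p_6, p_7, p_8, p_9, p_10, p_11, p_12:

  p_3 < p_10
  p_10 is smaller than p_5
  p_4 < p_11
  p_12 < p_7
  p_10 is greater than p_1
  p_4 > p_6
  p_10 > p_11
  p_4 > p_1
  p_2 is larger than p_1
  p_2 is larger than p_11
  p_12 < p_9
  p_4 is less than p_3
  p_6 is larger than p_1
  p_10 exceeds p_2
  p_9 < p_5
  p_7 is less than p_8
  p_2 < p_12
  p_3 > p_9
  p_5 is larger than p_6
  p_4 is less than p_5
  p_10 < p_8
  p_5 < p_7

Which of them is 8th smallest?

Piecing the relations together gives one ordering: p_1 < p_6 < p_4 < p_11 < p_2 < p_12 < p_9 < p_3 < p_10 < p_5 < p_7 < p_8.
Counting 8 from the smallest end gives p_3.

p_3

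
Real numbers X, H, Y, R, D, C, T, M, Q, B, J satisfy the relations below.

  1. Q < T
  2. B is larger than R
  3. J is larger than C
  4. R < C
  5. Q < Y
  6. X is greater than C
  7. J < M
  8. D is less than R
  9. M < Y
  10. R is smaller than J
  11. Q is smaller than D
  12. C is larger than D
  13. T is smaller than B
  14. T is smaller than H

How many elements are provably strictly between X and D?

Chaining upward from D reaches: R, C, J, M, B, Y.
Chaining downward from X reaches: Q, R, C.
Strictly between D and X are those in both lists: R, C — 2 elements.

2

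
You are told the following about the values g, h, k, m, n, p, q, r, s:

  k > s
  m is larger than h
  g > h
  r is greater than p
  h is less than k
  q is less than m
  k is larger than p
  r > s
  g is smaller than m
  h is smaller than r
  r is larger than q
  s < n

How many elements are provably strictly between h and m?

Chaining upward from h reaches: g, k, r.
Chaining downward from m reaches: q, g.
Strictly between h and m are those in both lists: g — 1 element.

1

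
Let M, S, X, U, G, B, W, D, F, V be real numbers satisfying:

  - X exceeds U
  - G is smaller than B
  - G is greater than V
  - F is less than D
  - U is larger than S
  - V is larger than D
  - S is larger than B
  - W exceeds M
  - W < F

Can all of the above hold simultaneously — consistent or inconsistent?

consistent

Every relation is compatible with M < W < F < D < V < G < B < S < U < X; the set is consistent.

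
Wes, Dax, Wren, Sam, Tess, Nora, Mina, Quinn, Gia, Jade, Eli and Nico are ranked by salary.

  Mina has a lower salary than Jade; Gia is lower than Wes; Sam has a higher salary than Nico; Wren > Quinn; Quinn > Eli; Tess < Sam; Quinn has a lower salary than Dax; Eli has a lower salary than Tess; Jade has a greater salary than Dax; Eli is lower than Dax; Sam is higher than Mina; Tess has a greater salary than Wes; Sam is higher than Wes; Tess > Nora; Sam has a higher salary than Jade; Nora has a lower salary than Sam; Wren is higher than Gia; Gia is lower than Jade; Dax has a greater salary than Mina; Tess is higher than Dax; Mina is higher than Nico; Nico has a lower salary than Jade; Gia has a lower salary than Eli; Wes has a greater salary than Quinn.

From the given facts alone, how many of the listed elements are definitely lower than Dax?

5

Directly below Dax: Mina, Eli, Quinn.
One step further: Nico, Gia (5 so far).
No other element is forced below Dax by the given relations, so the count is 5.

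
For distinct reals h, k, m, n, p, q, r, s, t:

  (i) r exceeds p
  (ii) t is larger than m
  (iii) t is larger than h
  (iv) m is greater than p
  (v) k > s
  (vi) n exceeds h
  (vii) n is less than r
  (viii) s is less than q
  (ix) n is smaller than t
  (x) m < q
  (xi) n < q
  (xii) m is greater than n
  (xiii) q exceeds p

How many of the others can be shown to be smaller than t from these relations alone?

4

Directly below t: h, n, m.
One step further: p (4 so far).
No other element is forced below t by the given relations, so the count is 4.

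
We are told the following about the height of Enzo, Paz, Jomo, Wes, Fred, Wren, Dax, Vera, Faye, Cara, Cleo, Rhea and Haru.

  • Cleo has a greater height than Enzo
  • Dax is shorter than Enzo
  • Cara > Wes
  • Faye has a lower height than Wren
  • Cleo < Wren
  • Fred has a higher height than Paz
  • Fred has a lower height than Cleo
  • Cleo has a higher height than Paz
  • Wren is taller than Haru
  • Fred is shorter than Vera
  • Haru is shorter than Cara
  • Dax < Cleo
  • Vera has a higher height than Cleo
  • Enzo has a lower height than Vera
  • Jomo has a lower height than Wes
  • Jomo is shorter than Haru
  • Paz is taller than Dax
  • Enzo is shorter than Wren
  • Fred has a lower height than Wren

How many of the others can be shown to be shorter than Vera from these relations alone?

5

The elements the relations force below Vera are Dax, Enzo, Paz, Fred, Cleo — no chain reaches any other.
That is 5.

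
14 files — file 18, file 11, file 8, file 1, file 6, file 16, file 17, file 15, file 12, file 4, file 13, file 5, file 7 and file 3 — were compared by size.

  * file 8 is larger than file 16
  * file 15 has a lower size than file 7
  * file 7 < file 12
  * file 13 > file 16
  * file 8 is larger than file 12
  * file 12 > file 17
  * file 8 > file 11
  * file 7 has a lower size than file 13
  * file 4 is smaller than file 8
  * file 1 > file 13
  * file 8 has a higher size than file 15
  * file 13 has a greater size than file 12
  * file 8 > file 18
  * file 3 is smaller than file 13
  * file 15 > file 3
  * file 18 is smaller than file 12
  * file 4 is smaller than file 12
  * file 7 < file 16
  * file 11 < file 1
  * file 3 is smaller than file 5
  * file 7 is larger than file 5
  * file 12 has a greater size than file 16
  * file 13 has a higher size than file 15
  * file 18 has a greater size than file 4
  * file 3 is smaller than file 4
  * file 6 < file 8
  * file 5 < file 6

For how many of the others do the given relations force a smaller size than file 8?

11

From file 8 the given relations immediately reach file 15, file 6, file 11, file 4, file 18, file 16, file 12.
From those, file 3, file 5, file 7, file 17 — 11 in total.
No other element is forced below file 8 by the given relations, so the count is 11.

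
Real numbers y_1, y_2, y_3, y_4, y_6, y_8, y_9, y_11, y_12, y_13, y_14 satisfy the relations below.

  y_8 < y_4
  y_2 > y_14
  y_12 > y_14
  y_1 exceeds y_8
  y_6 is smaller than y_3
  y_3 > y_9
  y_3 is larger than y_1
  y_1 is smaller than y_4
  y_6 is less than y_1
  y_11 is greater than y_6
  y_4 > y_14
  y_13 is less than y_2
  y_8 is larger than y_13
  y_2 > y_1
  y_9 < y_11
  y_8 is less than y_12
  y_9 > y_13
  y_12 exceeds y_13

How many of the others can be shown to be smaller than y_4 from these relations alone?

5

From y_4 the given relations immediately reach y_8, y_1, y_14.
From those, y_13, y_6 — 5 in total.
Nothing else is reachable below y_4; 5 in all.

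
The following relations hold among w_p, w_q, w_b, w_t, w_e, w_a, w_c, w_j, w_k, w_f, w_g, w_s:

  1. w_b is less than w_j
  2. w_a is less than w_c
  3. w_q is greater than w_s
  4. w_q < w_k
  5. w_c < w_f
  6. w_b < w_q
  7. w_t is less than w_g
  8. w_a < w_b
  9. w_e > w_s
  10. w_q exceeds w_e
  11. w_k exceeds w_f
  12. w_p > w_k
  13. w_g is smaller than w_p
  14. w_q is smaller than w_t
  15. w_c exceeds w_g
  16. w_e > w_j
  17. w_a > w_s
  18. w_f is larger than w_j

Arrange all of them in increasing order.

Each adjacent pair is fixed by a given relation: w_s < w_a; w_a < w_b; w_b < w_j; w_j < w_e; w_e < w_q; w_q < w_t; w_t < w_g; w_g < w_c; w_c < w_f; w_f < w_k; w_k < w_p. Chaining them end to end gives the full order.

w_s < w_a < w_b < w_j < w_e < w_q < w_t < w_g < w_c < w_f < w_k < w_p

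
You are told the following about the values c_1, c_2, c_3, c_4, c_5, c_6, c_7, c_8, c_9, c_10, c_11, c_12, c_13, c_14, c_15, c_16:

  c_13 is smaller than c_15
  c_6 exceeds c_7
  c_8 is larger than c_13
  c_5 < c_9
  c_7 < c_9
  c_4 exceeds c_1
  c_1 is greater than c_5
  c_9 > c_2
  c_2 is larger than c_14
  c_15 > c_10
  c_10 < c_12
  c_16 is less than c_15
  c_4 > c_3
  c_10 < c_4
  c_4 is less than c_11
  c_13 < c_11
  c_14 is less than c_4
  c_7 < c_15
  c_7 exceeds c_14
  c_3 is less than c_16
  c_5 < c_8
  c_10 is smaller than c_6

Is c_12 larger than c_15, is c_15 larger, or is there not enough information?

Following every chain through c_12: below c_12 we get c_10.
c_15 is not reached, and no chain runs the other way from c_15 to c_12.
So the given relations leave the order of c_12 and c_15 undetermined.

undetermined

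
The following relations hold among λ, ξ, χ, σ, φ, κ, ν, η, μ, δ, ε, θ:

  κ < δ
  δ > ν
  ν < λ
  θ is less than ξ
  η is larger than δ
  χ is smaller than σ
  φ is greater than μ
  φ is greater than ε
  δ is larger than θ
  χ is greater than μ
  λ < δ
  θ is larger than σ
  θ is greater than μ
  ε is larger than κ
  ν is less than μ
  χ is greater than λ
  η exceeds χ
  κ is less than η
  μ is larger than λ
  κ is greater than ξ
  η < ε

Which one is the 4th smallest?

χ

The consecutive relations fix a unique order: ν < λ < μ < χ < σ < θ < ξ < κ < δ < η < ε < φ.
Counting 4 from the smallest end gives χ.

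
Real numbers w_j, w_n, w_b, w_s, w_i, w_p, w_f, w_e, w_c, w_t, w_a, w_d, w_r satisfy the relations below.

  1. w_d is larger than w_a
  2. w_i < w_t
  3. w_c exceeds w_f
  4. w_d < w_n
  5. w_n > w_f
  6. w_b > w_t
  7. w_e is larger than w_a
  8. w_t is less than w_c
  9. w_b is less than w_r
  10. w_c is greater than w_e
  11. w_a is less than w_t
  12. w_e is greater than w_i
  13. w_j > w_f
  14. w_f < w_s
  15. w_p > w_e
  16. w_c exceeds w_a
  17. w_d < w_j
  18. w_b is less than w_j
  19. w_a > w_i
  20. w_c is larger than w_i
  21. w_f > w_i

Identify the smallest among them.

w_i

Chaining upward from w_i: directly above it, w_f, w_a, w_e, w_t, w_c; then w_s, w_d, w_b, w_n, w_j, w_p; then w_r.
That covers every other element, and nothing is given below w_i, so w_i is the smallest.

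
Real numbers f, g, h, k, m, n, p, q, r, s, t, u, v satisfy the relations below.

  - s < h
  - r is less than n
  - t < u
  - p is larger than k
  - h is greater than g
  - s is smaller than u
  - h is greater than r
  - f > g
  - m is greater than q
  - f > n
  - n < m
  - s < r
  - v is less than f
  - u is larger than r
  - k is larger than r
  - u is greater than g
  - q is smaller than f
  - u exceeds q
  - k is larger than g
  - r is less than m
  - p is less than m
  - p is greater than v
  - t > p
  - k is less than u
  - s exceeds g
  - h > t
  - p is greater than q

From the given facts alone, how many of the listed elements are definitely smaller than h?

8

The elements the relations force below h are v, g, s, r, k, q, p, t — no chain reaches any other.
That is 8.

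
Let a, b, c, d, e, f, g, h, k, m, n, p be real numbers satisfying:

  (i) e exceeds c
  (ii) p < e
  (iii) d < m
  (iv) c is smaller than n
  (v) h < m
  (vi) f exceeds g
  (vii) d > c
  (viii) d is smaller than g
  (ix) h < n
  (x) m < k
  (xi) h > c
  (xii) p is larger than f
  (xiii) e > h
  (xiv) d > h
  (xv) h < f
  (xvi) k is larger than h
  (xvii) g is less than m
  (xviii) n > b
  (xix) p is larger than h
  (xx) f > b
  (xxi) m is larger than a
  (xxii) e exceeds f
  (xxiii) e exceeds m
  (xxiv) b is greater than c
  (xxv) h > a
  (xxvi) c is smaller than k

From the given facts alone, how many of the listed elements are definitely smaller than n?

The elements the relations force below n are c, a, h, b — no chain reaches any other.
That is 4.

4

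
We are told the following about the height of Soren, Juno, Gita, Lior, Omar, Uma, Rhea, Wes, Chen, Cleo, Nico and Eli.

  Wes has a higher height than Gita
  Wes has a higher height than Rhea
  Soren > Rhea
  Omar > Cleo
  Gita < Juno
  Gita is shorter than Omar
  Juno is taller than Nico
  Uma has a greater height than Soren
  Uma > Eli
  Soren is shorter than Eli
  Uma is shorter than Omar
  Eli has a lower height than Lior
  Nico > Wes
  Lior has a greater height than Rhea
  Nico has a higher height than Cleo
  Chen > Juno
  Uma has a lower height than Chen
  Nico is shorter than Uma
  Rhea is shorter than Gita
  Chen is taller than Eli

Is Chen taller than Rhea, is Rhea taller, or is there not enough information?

Rhea < Wes and Wes < Nico give Rhea < Nico.
Then Nico < Uma extends the chain to Uma.
Then Uma < Chen extends the chain to Chen.
So Chen is taller.

Chen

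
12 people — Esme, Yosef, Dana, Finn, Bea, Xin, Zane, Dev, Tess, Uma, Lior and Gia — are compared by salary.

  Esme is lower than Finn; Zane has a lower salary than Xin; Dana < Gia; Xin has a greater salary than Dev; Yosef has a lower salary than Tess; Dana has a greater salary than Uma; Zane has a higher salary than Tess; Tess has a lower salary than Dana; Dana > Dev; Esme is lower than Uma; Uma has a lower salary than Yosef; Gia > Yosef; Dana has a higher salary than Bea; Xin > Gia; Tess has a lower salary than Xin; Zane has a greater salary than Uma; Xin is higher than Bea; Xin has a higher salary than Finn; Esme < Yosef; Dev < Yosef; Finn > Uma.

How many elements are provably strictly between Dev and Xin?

The relations place Dev below Xin. An element lies strictly between them when it is forced above Dev and also forced below Xin.
Above Dev: {Yosef, Tess, Dana, Gia, Zane}. Below Xin: {Esme, Uma, Yosef, Bea, Tess, Dana, Gia, Finn, Zane}.
Intersection: {Yosef, Tess, Dana, Gia, Zane} — 5.

5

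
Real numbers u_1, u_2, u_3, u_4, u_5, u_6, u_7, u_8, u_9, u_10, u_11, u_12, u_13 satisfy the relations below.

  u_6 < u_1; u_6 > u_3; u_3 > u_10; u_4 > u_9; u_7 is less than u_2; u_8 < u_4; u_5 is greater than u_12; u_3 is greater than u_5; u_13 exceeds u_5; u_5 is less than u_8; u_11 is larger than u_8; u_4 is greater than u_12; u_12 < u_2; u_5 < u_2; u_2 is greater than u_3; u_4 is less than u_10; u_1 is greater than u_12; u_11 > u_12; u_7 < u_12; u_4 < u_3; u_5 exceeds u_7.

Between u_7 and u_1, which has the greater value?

u_7 < u_12 and u_12 < u_5 give u_7 < u_5.
Then u_5 < u_8 extends the chain to u_8.
Then u_8 < u_4 extends the chain to u_4.
Then u_4 < u_10 extends the chain to u_10.
With u_10 < u_3: u_7 < u_12 < u_5 < u_8 < u_4 < u_10 < u_3.
Then u_3 < u_6 extends the chain to u_6.
Then u_6 < u_1 extends the chain to u_1.
So u_7 < u_1; u_1 is the larger of the two.

u_1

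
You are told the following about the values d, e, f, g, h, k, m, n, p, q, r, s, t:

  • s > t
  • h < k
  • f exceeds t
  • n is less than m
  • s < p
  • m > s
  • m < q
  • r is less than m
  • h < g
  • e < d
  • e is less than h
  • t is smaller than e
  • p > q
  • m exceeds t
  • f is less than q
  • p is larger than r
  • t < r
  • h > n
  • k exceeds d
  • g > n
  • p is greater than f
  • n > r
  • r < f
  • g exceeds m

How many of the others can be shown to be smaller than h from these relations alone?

Directly below h: e, n.
One step further: t, r (4 so far).
Nothing else is reachable below h; 4 in all.

4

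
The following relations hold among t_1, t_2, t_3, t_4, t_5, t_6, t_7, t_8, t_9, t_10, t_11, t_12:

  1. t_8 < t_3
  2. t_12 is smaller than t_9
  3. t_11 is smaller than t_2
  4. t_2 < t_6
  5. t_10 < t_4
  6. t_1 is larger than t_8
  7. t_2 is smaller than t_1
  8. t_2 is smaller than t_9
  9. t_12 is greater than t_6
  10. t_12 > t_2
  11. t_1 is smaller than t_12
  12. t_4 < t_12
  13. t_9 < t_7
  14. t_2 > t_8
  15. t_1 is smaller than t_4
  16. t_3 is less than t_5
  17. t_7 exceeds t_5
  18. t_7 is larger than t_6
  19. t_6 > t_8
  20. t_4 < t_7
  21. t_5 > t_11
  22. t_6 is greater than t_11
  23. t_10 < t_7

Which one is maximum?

Chaining downward from t_7: directly below it, t_10, t_6, t_5, t_4, t_9; then t_11, t_8, t_3, t_2, t_1, t_12.
That covers every other element, and nothing is given above t_7, so t_7 is the maximum.

t_7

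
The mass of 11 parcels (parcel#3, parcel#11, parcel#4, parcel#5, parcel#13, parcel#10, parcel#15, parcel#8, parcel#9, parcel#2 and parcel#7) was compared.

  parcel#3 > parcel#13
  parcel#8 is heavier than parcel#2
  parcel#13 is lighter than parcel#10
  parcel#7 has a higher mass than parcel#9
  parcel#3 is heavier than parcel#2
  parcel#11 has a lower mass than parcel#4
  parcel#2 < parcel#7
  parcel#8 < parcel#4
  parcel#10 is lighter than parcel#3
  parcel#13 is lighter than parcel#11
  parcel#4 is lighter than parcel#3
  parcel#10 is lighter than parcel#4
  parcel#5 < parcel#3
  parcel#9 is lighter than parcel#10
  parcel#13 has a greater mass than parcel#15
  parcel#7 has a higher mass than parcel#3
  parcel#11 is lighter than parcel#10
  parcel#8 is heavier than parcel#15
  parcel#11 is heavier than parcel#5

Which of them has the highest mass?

Chaining downward from parcel#7: directly below it, parcel#9, parcel#2, parcel#3; then parcel#5, parcel#13, parcel#10, parcel#4; then parcel#15, parcel#11, parcel#8.
That covers every other element, and nothing is given above parcel#7, so parcel#7 is the highest mass.

parcel#7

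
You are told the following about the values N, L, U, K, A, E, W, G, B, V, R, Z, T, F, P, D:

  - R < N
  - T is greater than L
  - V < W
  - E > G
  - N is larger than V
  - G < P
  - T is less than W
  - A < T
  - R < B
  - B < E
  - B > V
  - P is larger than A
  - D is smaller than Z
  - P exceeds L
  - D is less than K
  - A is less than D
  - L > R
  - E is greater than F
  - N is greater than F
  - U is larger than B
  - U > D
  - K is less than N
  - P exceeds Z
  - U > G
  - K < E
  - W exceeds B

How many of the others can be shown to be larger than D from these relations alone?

6

The elements the relations force above D are U, K, Z, P, E, N — no chain reaches any other.
That is 6.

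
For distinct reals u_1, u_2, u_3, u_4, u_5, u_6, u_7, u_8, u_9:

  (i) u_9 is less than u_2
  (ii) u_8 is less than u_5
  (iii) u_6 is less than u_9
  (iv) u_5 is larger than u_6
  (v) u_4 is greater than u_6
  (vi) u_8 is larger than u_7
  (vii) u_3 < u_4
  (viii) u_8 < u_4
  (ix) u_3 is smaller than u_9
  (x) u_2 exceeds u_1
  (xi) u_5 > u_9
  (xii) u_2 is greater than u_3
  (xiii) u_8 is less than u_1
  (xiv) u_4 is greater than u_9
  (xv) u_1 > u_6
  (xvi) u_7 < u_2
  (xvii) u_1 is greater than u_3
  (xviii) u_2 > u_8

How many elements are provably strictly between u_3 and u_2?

Chaining upward from u_3 reaches: u_1, u_9, u_5, u_4.
Chaining downward from u_2 reaches: u_6, u_7, u_8, u_1, u_9.
Strictly between u_3 and u_2 are those in both lists: u_1, u_9 — 2 elements.

2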